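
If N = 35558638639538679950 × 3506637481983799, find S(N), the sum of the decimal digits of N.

152

35558638639538679950 × 3506637481983799 = 124691255061723736796872719746130050
Sum of its 36 digits: 152.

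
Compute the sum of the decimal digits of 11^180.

847

11^180 = 28228209274011057547357925777999064016472128244312020833993265611495439105796064598160230458275395650608208538631803702278196146398071093960259461630122828839583347858435776967799479122801
Sum of its 188 digits: 847.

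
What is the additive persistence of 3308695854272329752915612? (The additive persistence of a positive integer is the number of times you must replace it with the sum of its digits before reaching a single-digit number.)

3308695854272329752915612 → 114 → 6 (2 steps)

2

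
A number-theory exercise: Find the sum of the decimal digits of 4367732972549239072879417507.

139

4+3+6+7+7+3+2+9+7+2+5+4+9+2+3+9+0+7+2+8+7+9+4+1+7+5+0+7 = 139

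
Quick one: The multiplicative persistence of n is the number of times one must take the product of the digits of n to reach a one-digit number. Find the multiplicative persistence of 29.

2

29 → 18 → 8 (2 steps)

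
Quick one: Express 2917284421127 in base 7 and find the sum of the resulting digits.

41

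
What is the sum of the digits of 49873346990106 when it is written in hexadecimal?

49873346990106 in base 16 is 2D5C0B21901A.
Digit sum: 2+13+5+12+0+11+2+1+9+0+1+10 = 66.

66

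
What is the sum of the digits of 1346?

1+3+4+6 = 14

14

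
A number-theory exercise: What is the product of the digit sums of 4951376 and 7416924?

1155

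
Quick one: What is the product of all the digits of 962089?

0

9×6×2×0×8×9 = 0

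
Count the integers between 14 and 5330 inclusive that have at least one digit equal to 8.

The integers in [14, 5330] that have at least one digit equal to 8: 18, 28, 38, 48, 58, 68, …, 5318, 5328.
1414 qualify.

1414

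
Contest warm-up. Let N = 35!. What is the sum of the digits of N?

144

35! = 10333147966386144929666651337523200000000
Sum of its 41 digits: 144.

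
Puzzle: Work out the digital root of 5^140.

7

The digital root of n equals n mod 9 (or 9 when 9 | n), so we need 5^140 mod 9.
5^140 ≡ 7 (mod 9), so the digital root is 7.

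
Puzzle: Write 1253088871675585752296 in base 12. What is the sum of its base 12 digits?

115

1253088871675585752296 in base 12 is 3B0983A7BB3363161748.
Digit sum: 3+11+0+9+8+3+10+7+11+11+3+3+6+3+1+6+1+7+4+8 = 115.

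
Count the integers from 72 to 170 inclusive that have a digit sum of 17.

The integers in [72, 170] that have a digit sum of 17: 89, 98.
2 qualify.

2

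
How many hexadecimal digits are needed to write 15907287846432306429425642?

21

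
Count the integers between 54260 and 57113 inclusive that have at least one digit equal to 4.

The integers in [54260, 57113] that have at least one digit equal to 4: 54260, 54261, 54262, 54263, 54264, 54265, …, 57094, 57104.
1302 qualify.

1302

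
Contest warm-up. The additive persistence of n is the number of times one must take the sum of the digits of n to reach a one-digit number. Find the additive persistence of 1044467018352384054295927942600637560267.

1044467018352384054295927942600637560267 → 166 → 13 → 4 (3 steps)

3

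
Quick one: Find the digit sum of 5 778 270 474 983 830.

82

5+7+7+8+2+7+0+4+7+4+9+8+3+8+3+0 = 82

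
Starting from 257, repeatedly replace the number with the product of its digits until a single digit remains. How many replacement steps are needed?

2

257 → 70 → 0 (2 steps)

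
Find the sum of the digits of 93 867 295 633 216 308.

9+3+8+6+7+2+9+5+6+3+3+2+1+6+3+0+8 = 81

81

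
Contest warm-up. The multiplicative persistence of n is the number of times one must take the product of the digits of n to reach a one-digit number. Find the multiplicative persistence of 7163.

3

7163 → 126 → 12 → 2 (3 steps)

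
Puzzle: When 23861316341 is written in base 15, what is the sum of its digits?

23861316341 in base 15 is 949C499CB.
Digit sum: 9+4+9+12+4+9+9+12+11 = 79.

79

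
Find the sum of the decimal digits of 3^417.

3^417 = 9110940660696443590699727162992486460771619903791140841949659113253488837851365024998918134518463205066998323776577038991508947786851695250286267352107449181837686804236914618603175978019307905484163
Sum of its 199 digits: 954.

954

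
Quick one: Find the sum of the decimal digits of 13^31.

13^31 = 34059943367449284484947168626829637
Sum of its 35 digits: 184.

184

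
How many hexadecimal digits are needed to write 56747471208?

56747471208 in base 16 is D3669B168, which has 9 digits.

9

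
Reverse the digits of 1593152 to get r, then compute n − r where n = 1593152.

-920799

Reverse of 1593152 is 2513951.
1593152 − 2513951 = -920799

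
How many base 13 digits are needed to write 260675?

5

260675 in base 13 is 9185C, which has 5 digits.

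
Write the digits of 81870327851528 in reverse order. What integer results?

Reversing 81870327851528 gives 82515872307818.

82515872307818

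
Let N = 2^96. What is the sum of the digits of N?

2^96 = 79228162514264337593543950336
Sum of its 29 digits: 127.

127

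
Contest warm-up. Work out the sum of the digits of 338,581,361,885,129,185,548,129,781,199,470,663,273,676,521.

3+3+8+5+8+1+3+6+1+8+8+5+1+2+9+1+8+5+5+4+8+1+2+9+7+8+1+1+9+9+4+7+0+6+6+3+2+7+3+6+7+6+5+2+1 = 214

214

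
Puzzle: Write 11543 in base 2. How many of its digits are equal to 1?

8

11543 in base 2 is 10110100010111.
The digit 1 appears 8 times.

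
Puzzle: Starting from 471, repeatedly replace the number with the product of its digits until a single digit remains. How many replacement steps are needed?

471 → 28 → 16 → 6 (3 steps)

3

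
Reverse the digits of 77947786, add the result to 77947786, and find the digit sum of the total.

Reversal of 77947786 is 68774977; 77947786 + 68774977 = 146722763.
Digit sum of 146722763: 1+4+6+7+2+2+7+6+3 = 38.

38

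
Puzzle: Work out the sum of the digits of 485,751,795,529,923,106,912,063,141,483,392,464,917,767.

195

4+8+5+7+5+1+7+9+5+5+2+9+9+2+3+1+0+6+9+1+2+0+6+3+1+4+1+4+8+3+3+9+2+4+6+4+9+1+7+7+6+7 = 195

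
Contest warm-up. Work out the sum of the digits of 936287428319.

62

9+3+6+2+8+7+4+2+8+3+1+9 = 62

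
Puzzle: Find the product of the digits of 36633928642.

6718464

3×6×6×3×3×9×2×8×6×4×2 = 6718464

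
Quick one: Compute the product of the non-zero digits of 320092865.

3×2×9×2×8×6×5 = 25920

25920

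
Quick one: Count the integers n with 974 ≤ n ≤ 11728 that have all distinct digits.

4884

The integers in [974, 11728] that have all distinct digits: 974, 975, 976, 978, 980, 981, …, 10986, 10987.
4884 qualify.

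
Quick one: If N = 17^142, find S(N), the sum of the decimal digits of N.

17^142 = 5293547759323449826222842458286504232174920030575626991851831057104084618394052008450337556282301291859815200304787606815740929492782330436530966694878756693924047909315077089
Sum of its 175 digits: 775.

775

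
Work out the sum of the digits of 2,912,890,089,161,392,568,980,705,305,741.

138

2+9+1+2+8+9+0+0+8+9+1+6+1+3+9+2+5+6+8+9+8+0+7+0+5+3+0+5+7+4+1 = 138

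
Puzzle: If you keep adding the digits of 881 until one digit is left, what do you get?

8+8+1 = 17
1+7 = 8

8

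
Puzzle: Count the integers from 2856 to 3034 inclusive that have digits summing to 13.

The integers in [2856, 3034] that have digits summing to 13: 2902, 2911, 2920, 3019, 3028.
5 qualify.

5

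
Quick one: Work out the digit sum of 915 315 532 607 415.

9+1+5+3+1+5+5+3+2+6+0+7+4+1+5 = 57

57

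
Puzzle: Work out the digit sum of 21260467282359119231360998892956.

2+1+2+6+0+4+6+7+2+8+2+3+5+9+1+1+9+2+3+1+3+6+0+9+9+8+8+9+2+9+5+6 = 148

148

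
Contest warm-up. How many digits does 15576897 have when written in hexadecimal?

6

15576897 in base 16 is EDAF41, which has 6 digits.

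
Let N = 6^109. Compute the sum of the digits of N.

6^109 = 6583946478772170570086991118577690665795891022458455417130130183194015864677986205696
Sum of its 85 digits: 405.

405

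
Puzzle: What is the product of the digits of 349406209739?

0

3×4×9×4×0×6×2×0×9×7×3×9 = 0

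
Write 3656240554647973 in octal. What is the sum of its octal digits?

3656240554647973 in base 8 is 147725232736220645.
Digit sum: 1+4+7+7+2+5+2+3+2+7+3+6+2+2+0+6+4+5 = 68.

68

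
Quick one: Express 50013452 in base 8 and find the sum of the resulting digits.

34

50013452 in base 8 is 276622414.
Digit sum: 2+7+6+6+2+2+4+1+4 = 34.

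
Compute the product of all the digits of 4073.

0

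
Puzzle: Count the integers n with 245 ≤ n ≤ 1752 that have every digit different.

The integers in [245, 1752] that have every digit different: 245, 246, 247, 248, 249, 250, …, 1750, 1752.
915 qualify.

915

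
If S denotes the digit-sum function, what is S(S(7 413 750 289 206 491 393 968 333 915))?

First digit sum: 130.
1+3+0 = 4.

4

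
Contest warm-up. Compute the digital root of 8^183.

8

The digital root of n equals n mod 9 (or 9 when 9 | n), so we need 8^183 mod 9.
8^183 ≡ 8 (mod 9), so the digital root is 8.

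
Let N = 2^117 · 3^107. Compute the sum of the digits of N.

396

2^117 · 3^107 = 187276699840630629549141080706209867827083122416596065198368147433074229039729385406464
Sum of its 87 digits: 396.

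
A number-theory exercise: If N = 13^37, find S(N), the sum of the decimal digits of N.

13^37 = 164400841185494513395503358052498933338333
Sum of its 42 digits: 175.

175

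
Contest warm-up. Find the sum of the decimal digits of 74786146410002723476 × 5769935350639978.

172

74786146410002723476 × 5769935350639978 = 431511229909211796187627999564723528
Sum of its 36 digits: 172.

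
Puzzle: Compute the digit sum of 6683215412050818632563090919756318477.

161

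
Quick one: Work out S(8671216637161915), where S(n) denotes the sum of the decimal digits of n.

70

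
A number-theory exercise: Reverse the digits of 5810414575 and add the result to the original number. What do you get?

Reverse of 5810414575 is 5754140185.
5810414575 + 5754140185 = 11564554760

11564554760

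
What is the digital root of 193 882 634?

8

1+9+3+8+8+2+6+3+4 = 44
4+4 = 8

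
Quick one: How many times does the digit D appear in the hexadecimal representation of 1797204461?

1797204461 in base 16 is 6B1F29ED.
The digit D appears 1 time.

1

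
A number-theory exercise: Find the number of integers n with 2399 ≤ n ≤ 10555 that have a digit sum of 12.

The integers in [2399, 10555] that have a digit sum of 12: 2406, 2415, 2424, 2433, 2442, 2451, …, 10542, 10551.
287 qualify.

287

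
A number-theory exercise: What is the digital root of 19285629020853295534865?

8

1+9+2+8+5+6+2+9+0+2+0+8+5+3+2+9+5+5+3+4+8+6+5 = 107
1+0+7 = 8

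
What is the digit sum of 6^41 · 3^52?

270

6^41 · 3^52 = 518210861215558267634545739364563521639347997678183120896
Sum of its 57 digits: 270.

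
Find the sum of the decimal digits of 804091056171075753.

69

8+0+4+0+9+1+0+5+6+1+7+1+0+7+5+7+5+3 = 69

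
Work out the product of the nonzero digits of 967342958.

3265920

9×6×7×3×4×2×9×5×8 = 3265920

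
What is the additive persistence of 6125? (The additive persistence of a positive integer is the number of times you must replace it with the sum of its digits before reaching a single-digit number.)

2

6125 → 14 → 5 (2 steps)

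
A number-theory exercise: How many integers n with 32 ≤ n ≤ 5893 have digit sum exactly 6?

The integers in [32, 5893] that have digit sum exactly 6: 33, 42, 51, 60, 105, 114, …, 5010, 5100.
80 qualify.

80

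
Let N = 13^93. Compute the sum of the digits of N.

514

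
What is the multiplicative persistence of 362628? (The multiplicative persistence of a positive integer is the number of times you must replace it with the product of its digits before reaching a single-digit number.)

362628 → 3456 → 360 → 0 (3 steps)

3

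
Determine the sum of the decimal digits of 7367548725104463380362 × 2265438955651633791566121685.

7367548725104463380362 × 2265438955651633791566121685 = 16690731889513181496531024243851705622253331349970
Sum of its 50 digits: 205.

205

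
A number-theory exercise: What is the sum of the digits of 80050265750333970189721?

8+0+0+5+0+2+6+5+7+5+0+3+3+3+9+7+0+1+8+9+7+2+1 = 91

91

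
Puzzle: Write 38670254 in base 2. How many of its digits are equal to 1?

14

38670254 in base 2 is 10010011100000111110101110.
The digit 1 appears 14 times.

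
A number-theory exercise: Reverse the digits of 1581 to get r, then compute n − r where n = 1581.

Reverse of 1581 is 1851.
1581 − 1851 = -270

-270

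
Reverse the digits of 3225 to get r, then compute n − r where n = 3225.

-1998

Reverse of 3225 is 5223.
3225 − 5223 = -1998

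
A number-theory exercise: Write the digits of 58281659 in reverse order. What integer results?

Reversing 58281659 gives 95618285.

95618285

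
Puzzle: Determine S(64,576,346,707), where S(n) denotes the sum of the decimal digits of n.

6+4+5+7+6+3+4+6+7+0+7 = 55

55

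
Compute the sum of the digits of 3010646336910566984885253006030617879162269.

184

3+0+1+0+6+4+6+3+3+6+9+1+0+5+6+6+9+8+4+8+8+5+2+5+3+0+0+6+0+3+0+6+1+7+8+7+9+1+6+2+2+6+9 = 184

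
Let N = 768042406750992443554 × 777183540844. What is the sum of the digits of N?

768042406750992443554 × 777183540844 = 596909917197083997092385523519576
Sum of its 33 digits: 178.

178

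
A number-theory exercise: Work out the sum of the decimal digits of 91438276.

9+1+4+3+8+2+7+6 = 40

40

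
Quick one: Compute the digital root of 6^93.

The digital root of n equals n mod 9 (or 9 when 9 | n), so we need 6^93 mod 9.
6^93 ≡ 0 (mod 9), so the digital root is 9.

9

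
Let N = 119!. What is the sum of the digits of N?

774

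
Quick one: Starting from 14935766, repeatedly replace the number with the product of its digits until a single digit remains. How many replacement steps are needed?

2

14935766 → 136080 → 0 (2 steps)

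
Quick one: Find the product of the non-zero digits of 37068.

3×7×6×8 = 1008

1008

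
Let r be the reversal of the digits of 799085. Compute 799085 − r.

Reverse of 799085 is 580997.
799085 − 580997 = 218088

218088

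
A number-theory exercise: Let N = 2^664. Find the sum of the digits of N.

2^664 = 76545051729020975577310162521900618820659871603466655644272117978380005723696097587725184512638784526308634214455061267843403507870735540391292521535824647434568377082591826884769598224146796816367616
Sum of its 200 digits: 907.

907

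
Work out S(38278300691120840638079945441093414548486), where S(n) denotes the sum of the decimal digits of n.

3+8+2+7+8+3+0+0+6+9+1+1+2+0+8+4+0+6+3+8+0+7+9+9+4+5+4+4+1+0+9+3+4+1+4+5+4+8+4+8+6 = 178

178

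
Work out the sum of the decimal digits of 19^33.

19^33 = 1580770532156861979997149793605296459437459
Sum of its 43 digits: 226.

226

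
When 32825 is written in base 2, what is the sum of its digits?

32825 in base 2 is 1000000000111001.
Digit sum: 1+0+0+0+0+0+0+0+0+0+1+1+1+0+0+1 = 5.

5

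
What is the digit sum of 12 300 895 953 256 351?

1+2+3+0+0+8+9+5+9+5+3+2+5+6+3+5+1 = 67

67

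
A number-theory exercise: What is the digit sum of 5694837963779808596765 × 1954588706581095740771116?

5694837963779808596765 × 1954588706581095740771116 = 11131065969813297039212678880963550167003039740
Sum of its 47 digits: 194.

194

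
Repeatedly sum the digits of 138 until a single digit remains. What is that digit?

3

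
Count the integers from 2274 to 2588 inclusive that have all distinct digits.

The integers in [2274, 2588] that have all distinct digits: 2301, 2304, 2305, 2306, 2307, 2308, …, 2586, 2587.
160 qualify.

160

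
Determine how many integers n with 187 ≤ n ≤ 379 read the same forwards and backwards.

The integers in [187, 379] that read the same forwards and backwards: 191, 202, 212, 222, 232, 242, …, 363, 373.
19 qualify.

19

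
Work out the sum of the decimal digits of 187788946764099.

93

1+8+7+7+8+8+9+4+6+7+6+4+0+9+9 = 93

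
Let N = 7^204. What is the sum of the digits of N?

820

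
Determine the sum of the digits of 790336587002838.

7+9+0+3+3+6+5+8+7+0+0+2+8+3+8 = 69

69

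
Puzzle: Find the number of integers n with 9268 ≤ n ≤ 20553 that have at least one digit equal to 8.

The integers in [9268, 20553] that have at least one digit equal to 8: 9268, 9278, 9280, 9281, 9282, 9283, …, 20538, 20548.
3766 qualify.

3766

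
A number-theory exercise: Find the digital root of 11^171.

The digital root of n equals n mod 9 (or 9 when 9 | n), so we need 11^171 mod 9.
11^171 ≡ 8 (mod 9), so the digital root is 8.

8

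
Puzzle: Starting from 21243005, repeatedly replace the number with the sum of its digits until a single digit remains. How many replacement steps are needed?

21243005 → 17 → 8 (2 steps)

2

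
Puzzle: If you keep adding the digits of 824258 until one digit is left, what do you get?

8+2+4+2+5+8 = 29
2+9 = 11
1+1 = 2

2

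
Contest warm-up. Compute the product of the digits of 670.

0

6×7×0 = 0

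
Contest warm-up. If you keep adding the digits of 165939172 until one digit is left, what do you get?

7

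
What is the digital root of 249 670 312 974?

2+4+9+6+7+0+3+1+2+9+7+4 = 54
5+4 = 9

9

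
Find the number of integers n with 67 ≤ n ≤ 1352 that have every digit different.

The integers in [67, 1352] that have every digit different: 67, 68, 69, 70, 71, 72, …, 1350, 1352.
813 qualify.

813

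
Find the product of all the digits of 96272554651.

4536000

9×6×2×7×2×5×5×4×6×5×1 = 4536000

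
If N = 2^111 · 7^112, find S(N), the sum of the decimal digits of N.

560

2^111 · 7^112 = 116227795421832857167839213783878294125448950212444027035764610711684847911621731457554289147555217049561665900821513391621275648
Sum of its 129 digits: 560.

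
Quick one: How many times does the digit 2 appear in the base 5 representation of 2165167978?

1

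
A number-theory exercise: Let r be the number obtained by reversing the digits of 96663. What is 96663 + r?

Reverse of 96663 is 36669.
96663 + 36669 = 133332

133332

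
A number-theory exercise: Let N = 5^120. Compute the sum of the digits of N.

334

5^120 = 752316384526264005099991383822237233803945956334136013765601092018187046051025390625
Sum of its 84 digits: 334.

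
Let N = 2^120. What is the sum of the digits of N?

172

2^120 = 1329227995784915872903807060280344576
Sum of its 37 digits: 172.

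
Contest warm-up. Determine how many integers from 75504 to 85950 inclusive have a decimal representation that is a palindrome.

104

The integers in [75504, 85950] that have a decimal representation that is a palindrome: 75557, 75657, 75757, 75857, 75957, 76067, …, 85758, 85858.
104 qualify.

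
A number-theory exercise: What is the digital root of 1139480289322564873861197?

9

1+1+3+9+4+8+0+2+8+9+3+2+2+5+6+4+8+7+3+8+6+1+1+9+7 = 117
1+1+7 = 9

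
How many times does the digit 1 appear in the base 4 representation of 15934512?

15934512 in base 4 is 330302100300.
The digit 1 appears 1 time.

1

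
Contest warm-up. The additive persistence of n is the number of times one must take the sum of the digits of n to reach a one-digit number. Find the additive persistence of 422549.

2

422549 → 26 → 8 (2 steps)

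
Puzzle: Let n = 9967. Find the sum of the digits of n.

31

9+9+6+7 = 31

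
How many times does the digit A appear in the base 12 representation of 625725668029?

2

625725668029 in base 12 is A132A315711.
The digit A appears 2 times.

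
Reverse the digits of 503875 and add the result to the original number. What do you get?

1082180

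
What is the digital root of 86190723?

8+6+1+9+0+7+2+3 = 36
3+6 = 9

9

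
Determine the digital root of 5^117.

The digital root of n equals n mod 9 (or 9 when 9 | n), so we need 5^117 mod 9.
5^117 ≡ 8 (mod 9), so the digital root is 8.

8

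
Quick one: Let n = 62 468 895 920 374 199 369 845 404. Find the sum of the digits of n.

135

6+2+4+6+8+8+9+5+9+2+0+3+7+4+1+9+9+3+6+9+8+4+5+4+0+4 = 135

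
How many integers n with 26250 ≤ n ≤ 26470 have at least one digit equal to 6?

The integers in [26250, 26470] that have at least one digit equal to 6: 26250, 26251, 26252, 26253, 26254, 26255, …, 26469, 26470.
221 qualify.

221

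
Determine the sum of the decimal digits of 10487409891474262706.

89

1+0+4+8+7+4+0+9+8+9+1+4+7+4+2+6+2+7+0+6 = 89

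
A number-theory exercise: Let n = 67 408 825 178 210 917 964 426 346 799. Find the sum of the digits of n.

145

6+7+4+0+8+8+2+5+1+7+8+2+1+0+9+1+7+9+6+4+4+2+6+3+4+6+7+9+9 = 145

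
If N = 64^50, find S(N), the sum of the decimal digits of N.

424

64^50 = 2037035976334486086268445688409378161051468393665936250636140449354381299763336706183397376
Sum of its 91 digits: 424.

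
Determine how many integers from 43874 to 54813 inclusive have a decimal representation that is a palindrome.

The integers in [43874, 54813] that have a decimal representation that is a palindrome: 43934, 44044, 44144, 44244, 44344, 44444, …, 54645, 54745.
109 qualify.

109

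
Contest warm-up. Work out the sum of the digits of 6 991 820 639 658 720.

81

6+9+9+1+8+2+0+6+3+9+6+5+8+7+2+0 = 81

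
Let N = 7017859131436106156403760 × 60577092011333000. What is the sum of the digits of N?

7017859131436106156403760 × 60577092011333000 = 425121498327578492294802349736443812080000
Sum of its 42 digits: 170.

170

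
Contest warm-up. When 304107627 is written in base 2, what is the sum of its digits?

10

304107627 in base 2 is 10010001000000101000001101011.
Digit sum: 1+0+0+1+0+0+0+1+0+0+0+0+0+0+1+0+1+0+0+0+0+0+1+1+0+1+0+1+1 = 10.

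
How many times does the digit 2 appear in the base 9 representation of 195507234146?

2

195507234146 in base 9 is 620566315332.
The digit 2 appears 2 times.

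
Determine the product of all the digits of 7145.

140

7×1×4×5 = 140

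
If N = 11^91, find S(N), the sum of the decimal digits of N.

11^91 = 58443248730331016423376362220113545242612980425266212714921832216993762011119642250537592395411
Sum of its 95 digits: 353.

353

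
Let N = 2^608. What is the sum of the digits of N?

2^608 = 1062275985633534197379176413104937254659186235454063846398888276400807119721704485478325004530458571337778658972493002030693158675305414478819039957533174703887662541670786438063456256
Sum of its 184 digits: 841.

841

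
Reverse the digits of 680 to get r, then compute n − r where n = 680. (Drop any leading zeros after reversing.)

594

Reverse of 680 is 86.
680 − 86 = 594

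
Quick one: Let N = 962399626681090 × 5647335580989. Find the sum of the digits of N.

962399626681090 × 5647335580989 = 5434993654886650100969798010
Sum of its 28 digits: 135.

135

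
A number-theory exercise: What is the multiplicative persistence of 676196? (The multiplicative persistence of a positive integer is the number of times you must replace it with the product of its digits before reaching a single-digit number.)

676196 → 13608 → 0 (2 steps)

2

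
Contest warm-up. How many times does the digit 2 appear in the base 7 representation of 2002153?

2002153 in base 7 is 23006116.
The digit 2 appears 1 time.

1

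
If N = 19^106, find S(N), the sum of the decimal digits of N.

19^106 = 3530869780887683268140728773245357234980768028425961361025370385491740112184184552032976867841004304893806855241286484254995462230063881
Sum of its 136 digits: 604.

604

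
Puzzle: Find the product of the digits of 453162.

720

4×5×3×1×6×2 = 720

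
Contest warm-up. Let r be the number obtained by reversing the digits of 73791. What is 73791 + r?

93528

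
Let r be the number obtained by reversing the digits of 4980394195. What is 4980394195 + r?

10895325089

Reverse of 4980394195 is 5914930894.
4980394195 + 5914930894 = 10895325089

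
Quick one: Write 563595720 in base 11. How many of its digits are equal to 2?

1

563595720 in base 11 is 26A153896.
The digit 2 appears 1 time.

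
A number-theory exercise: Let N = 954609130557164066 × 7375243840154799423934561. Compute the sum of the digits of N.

224

954609130557164066 × 7375243840154799423934561 = 7040475109897252989128774569595767724685026
Sum of its 43 digits: 224.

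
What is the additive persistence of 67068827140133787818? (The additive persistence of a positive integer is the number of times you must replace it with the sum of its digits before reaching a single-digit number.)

3

67068827140133787818 → 95 → 14 → 5 (3 steps)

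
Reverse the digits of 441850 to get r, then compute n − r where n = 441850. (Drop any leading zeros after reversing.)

383706

Reverse of 441850 is 58144.
441850 − 58144 = 383706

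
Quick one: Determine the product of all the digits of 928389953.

9×2×8×3×8×9×9×5×3 = 4199040

4199040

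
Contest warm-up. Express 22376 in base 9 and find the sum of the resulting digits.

16

22376 in base 9 is 33622.
Digit sum: 3+3+6+2+2 = 16.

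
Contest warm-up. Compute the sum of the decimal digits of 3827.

20

3+8+2+7 = 20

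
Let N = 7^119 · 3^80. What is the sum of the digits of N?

7^119 · 3^80 = 5449631533474231050310266787578371108239534887421273683149750362648800869100085133196336137194797182656615574263037246588191227672902309943
Sum of its 139 digits: 603.

603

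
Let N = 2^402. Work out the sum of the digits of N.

550

2^402 = 10328999512347634358623676688012047497318823171316894051322637426162590488067364778518581413120551325743612687890989973504
Sum of its 122 digits: 550.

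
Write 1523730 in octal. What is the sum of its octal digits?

1523730 in base 8 is 5640022.
Digit sum: 5+6+4+0+0+2+2 = 19.

19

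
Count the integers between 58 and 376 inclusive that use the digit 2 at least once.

140

The integers in [58, 376] that use the digit 2 at least once: 62, 72, 82, 92, 102, 112, …, 362, 372.
140 qualify.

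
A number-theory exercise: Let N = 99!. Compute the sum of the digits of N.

99! = 933262154439441526816992388562667004907159682643816214685929638952175999932299156089414639761565182862536979208272237582511852109168640000000000000000000000
Sum of its 156 digits: 648.

648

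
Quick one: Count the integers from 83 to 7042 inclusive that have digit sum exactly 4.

30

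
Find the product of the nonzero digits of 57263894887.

162570240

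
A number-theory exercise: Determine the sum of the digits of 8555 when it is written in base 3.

8555 in base 3 is 102201212.
Digit sum: 1+0+2+2+0+1+2+1+2 = 11.

11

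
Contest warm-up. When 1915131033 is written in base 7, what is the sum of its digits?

39

1915131033 in base 7 is 65313226254.
Digit sum: 6+5+3+1+3+2+2+6+2+5+4 = 39.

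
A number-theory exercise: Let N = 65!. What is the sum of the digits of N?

351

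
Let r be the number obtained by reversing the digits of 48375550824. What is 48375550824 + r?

Reverse of 48375550824 is 42805557384.
48375550824 + 42805557384 = 91181108208

91181108208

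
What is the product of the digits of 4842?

4×8×4×2 = 256

256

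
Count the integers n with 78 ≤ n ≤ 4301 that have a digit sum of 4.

The integers in [78, 4301] that have a digit sum of 4: 103, 112, 121, 130, 202, 211, …, 3100, 4000.
30 qualify.

30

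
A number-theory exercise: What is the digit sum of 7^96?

7^96 = 1347137238494276547832006567721872890819326613454654477690085519113574118965817601
Sum of its 82 digits: 370.

370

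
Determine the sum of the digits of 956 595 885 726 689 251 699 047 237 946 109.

182

9+5+6+5+9+5+8+8+5+7+2+6+6+8+9+2+5+1+6+9+9+0+4+7+2+3+7+9+4+6+1+0+9 = 182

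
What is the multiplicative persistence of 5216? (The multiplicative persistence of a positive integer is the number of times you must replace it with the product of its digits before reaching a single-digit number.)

5216 → 60 → 0 (2 steps)

2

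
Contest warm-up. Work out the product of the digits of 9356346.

58320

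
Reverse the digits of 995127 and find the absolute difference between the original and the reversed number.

Reverse of 995127 is 721599.
|995127 − 721599| = 273528

273528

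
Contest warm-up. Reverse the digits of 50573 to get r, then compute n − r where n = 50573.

Reverse of 50573 is 37505.
50573 − 37505 = 13068

13068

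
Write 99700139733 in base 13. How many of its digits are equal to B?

1

99700139733 in base 13 is 952B66042C.
The digit B appears 1 time.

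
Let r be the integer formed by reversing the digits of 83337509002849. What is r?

Reversing 83337509002849 gives 94820090573338.

94820090573338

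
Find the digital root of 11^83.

5

The digital root of n equals n mod 9 (or 9 when 9 | n), so we need 11^83 mod 9.
11^83 ≡ 5 (mod 9), so the digital root is 5.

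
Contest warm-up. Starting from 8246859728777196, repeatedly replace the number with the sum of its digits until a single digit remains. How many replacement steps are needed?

3

8246859728777196 → 96 → 15 → 6 (3 steps)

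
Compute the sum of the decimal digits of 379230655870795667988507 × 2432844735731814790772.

201

379230655870795667988507 × 2432844735731814790772 = 922609304763388684207061960694818228305657404
Sum of its 45 digits: 201.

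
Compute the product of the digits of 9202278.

0

9×2×0×2×2×7×8 = 0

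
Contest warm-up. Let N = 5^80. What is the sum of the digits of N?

5^80 = 82718061255302767487140869206996285356581211090087890625
Sum of its 56 digits: 250.

250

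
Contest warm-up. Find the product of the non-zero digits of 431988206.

4×3×1×9×8×8×2×6 = 82944

82944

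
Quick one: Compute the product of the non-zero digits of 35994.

3×5×9×9×4 = 4860

4860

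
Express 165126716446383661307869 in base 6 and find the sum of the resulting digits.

74

165126716446383661307869 in base 6 is 425200432134102350532333550301.
Digit sum: 4+2+5+2+0+0+4+3+2+1+3+4+1+0+2+3+5+0+5+3+2+3+3+3+5+5+0+3+0+1 = 74.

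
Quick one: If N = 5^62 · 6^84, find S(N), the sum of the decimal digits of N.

5^62 · 6^84 = 5021636832028060984741562690501941754354624102400000000000000000000000000000000000000000000000000000000000000
Sum of its 109 digits: 180.

180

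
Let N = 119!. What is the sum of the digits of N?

119! = 55745857612076058813234317117419771556272886109483581752463927935846946310374691578057284710599874844234646982443450754604453404911734348832487342619913750049708004343808000000000000000000000000000
Sum of its 197 digits: 774.

774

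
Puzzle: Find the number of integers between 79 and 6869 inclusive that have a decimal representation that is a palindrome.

The integers in [79, 6869] that have a decimal representation that is a palindrome: 88, 99, 101, 111, 121, 131, …, 6666, 6776.
150 qualify.

150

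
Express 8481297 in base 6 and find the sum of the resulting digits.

8481297 in base 6 is 501441133.
Digit sum: 5+0+1+4+4+1+1+3+3 = 22.

22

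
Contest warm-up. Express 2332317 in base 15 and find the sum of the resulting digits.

29

2332317 in base 15 is 3110CC.
Digit sum: 3+1+1+0+12+12 = 29.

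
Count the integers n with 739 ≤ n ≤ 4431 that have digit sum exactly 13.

256

The integers in [739, 4431] that have digit sum exactly 13: 742, 751, 760, 805, 814, 823, …, 4414, 4423.
256 qualify.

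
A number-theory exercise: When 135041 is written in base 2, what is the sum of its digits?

7

135041 in base 2 is 100000111110000001.
Digit sum: 1+0+0+0+0+0+1+1+1+1+1+0+0+0+0+0+0+1 = 7.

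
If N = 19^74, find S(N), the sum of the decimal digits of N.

388

19^74 = 42439129824447471520208553699316782082156065318222202558554334018390269381432740632277521846921
Sum of its 95 digits: 388.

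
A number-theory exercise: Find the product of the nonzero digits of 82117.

8×2×1×1×7 = 112

112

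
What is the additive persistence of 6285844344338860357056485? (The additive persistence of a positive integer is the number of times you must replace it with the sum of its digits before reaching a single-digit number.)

3

6285844344338860357056485 → 119 → 11 → 2 (3 steps)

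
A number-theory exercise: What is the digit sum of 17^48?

244

17^48 = 115225400457255426923013053222916919834651165519677685328641
Sum of its 60 digits: 244.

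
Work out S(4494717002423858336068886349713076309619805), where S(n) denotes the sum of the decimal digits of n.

4+4+9+4+7+1+7+0+0+2+4+2+3+8+5+8+3+3+6+0+6+8+8+8+6+3+4+9+7+1+3+0+7+6+3+0+9+6+1+9+8+0+5 = 197

197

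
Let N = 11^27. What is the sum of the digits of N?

125

11^27 = 13109994191499930367061460371
Sum of its 29 digits: 125.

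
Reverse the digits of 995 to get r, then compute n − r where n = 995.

396

Reverse of 995 is 599.
995 − 599 = 396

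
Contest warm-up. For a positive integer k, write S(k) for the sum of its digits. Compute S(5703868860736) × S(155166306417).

3015

S(5703868860736) = 5+7+0+3+8+6+8+8+6+0+7+3+6 = 67.
S(155166306417) = 1+5+5+1+6+6+3+0+6+4+1+7 = 45.
67 · 45 = 3015.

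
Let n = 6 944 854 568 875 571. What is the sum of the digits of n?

92

6+9+4+4+8+5+4+5+6+8+8+7+5+5+7+1 = 92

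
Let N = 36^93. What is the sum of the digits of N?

36^93 = 5446688913686940692470458627512566893481851265333880267304664582064132396939282462234919305286085154808116636133538447014310958860528942690861056
Sum of its 145 digits: 657.

657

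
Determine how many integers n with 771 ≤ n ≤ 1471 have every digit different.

The integers in [771, 1471] that have every digit different: 780, 781, 782, 783, 784, 785, …, 1469, 1470.
364 qualify.

364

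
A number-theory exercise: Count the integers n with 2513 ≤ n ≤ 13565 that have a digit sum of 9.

The integers in [2513, 13565] that have a digit sum of 9: 2520, 2601, 2610, 2700, 3006, 3015, …, 13410, 13500.
218 qualify.

218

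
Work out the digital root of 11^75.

The digital root of n equals n mod 9 (or 9 when 9 | n), so we need 11^75 mod 9.
11^75 ≡ 8 (mod 9), so the digital root is 8.

8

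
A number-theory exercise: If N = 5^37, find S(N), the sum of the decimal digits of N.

104

5^37 = 72759576141834259033203125
Sum of its 26 digits: 104.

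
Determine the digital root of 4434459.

6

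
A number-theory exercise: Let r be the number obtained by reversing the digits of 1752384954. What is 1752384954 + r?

Reverse of 1752384954 is 4594832571.
1752384954 + 4594832571 = 6347217525

6347217525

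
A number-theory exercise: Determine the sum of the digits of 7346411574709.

7+3+4+6+4+1+1+5+7+4+7+0+9 = 58

58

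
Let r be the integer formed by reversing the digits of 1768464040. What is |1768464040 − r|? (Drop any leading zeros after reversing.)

Reverse of 1768464040 is 404648671.
|1768464040 − 404648671| = 1363815369

1363815369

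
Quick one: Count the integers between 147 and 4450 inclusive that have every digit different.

2355

The integers in [147, 4450] that have every digit different: 147, 148, 149, 150, 152, 153, …, 4397, 4398.
2355 qualify.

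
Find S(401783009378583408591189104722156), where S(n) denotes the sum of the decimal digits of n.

4+0+1+7+8+3+0+0+9+3+7+8+5+8+3+4+0+8+5+9+1+1+8+9+1+0+4+7+2+2+1+5+6 = 139

139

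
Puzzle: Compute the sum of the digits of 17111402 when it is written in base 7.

26

17111402 in base 7 is 265305320.
Digit sum: 2+6+5+3+0+5+3+2+0 = 26.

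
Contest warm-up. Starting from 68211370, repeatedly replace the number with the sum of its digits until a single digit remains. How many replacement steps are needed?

68211370 → 28 → 10 → 1 (3 steps)

3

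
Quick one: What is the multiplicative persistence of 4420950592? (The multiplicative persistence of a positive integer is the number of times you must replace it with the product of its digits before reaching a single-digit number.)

4420950592 → 0 (1 step)

1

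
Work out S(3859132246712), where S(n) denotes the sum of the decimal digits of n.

53

3+8+5+9+1+3+2+2+4+6+7+1+2 = 53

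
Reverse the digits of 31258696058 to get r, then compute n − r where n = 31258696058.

-53810989155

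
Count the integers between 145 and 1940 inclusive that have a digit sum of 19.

The integers in [145, 1940] that have a digit sum of 19: 199, 289, 298, 379, 388, 397, …, 1927, 1936.
94 qualify.

94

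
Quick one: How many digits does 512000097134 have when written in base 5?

512000097134 in base 5 is 31342034011102014, which has 17 digits.

17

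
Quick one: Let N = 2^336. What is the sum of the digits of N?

2^336 = 139984046386112763159840142535527767382602843577165595931249318810236991948760059086304843329475444736
Sum of its 102 digits: 469.

469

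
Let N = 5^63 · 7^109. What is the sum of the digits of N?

5^63 · 7^109 = 14151309672708186992304899967187486672939520749414230104660014509871863501124146947498635193472653337476430124297621659934520721435546875
Sum of its 137 digits: 614.

614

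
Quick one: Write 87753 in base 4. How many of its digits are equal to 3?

87753 in base 4 is 111123021.
The digit 3 appears 1 time.

1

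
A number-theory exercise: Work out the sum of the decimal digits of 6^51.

6^51 = 4849687664788584363858837602739217760256
Sum of its 40 digits: 216.

216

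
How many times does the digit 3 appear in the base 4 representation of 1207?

2

1207 in base 4 is 102313.
The digit 3 appears 2 times.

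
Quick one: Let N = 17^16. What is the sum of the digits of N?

17^16 = 48661191875666868481
Sum of its 20 digits: 109.

109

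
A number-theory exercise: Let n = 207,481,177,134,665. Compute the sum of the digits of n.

62

2+0+7+4+8+1+1+7+7+1+3+4+6+6+5 = 62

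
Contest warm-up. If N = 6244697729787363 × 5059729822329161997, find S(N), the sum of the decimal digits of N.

6244697729787363 × 5059729822329161997 = 31596483334836335465237560790443911
Sum of its 35 digits: 153.

153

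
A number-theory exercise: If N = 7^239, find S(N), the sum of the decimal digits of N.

958

7^239 = 9515498900405558717387680827402060152725586144704522698452066994985886791596241095752787384443924625434071744326243836713669475144686021758873799946739656783244893946316812083897462009214238131925049143
Sum of its 202 digits: 958.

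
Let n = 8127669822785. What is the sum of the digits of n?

8+1+2+7+6+6+9+8+2+2+7+8+5 = 71

71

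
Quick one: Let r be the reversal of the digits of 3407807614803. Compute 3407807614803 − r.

Reverse of 3407807614803 is 3084167087043.
3407807614803 − 3084167087043 = 323640527760

323640527760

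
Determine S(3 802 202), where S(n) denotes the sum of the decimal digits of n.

17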